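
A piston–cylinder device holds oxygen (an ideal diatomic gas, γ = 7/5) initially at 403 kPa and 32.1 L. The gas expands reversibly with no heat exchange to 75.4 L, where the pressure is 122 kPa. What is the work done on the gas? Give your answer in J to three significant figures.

W ≈ -9340 J

Adiabatic: W = (P₁V₁ − P₂V₂)/(γ − 1) with γ = 7/5.
P₁V₁ = 12936 J, P₂V₂ = 9199 J.
W = (12936 − 9199) / 0.4 = 9344 J.
Work on gas = −W_by = -9344 J.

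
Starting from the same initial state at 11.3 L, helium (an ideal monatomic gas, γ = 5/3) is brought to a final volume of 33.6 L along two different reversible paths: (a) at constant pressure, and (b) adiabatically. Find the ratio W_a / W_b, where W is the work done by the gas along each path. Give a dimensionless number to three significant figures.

Path (a) isobaric: W = P₁(V₂ − V₁) → W_a/(P₁V₁) = 1.973.
Path (b) adiabatic: W = P₁V₁(1 − (V₁/V₂)^(γ−1))/(γ−1) → W_b/(P₁V₁) = 0.7746.
W_a / W_b = 1.973 / 0.7746 = 2.548.

W_a / W_b ≈ 2.55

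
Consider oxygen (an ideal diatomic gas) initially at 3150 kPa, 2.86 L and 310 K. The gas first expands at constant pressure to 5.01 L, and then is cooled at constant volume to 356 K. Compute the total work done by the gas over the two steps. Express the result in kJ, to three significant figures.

W_total ≈ 6.77 kJ

Step 1 (isobaric): W = PΔV = (3150 kPa)(5.01 − 2.86 L) = 6772 J.
Step 2 (isochoric): W = 0 (constant volume).
W_total = 6772 + 0 = 6772 J.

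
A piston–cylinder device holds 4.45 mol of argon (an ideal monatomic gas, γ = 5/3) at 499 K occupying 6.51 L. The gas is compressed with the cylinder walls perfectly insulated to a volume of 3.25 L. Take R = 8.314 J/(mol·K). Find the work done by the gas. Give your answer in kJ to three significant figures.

W ≈ -16.3 kJ

Adiabatic: TV^(γ−1) = const with γ = 5/3.
T₂ = T₁ (V₁/V₂)^(γ−1) = 499 × (6.51/3.25)^0.667 = 499 × 1.589 = 792.9 K.
W_by = nCᵥ(T₁ − T₂) = (4.45)(12.47)(499 − 792.9) = -16312 J.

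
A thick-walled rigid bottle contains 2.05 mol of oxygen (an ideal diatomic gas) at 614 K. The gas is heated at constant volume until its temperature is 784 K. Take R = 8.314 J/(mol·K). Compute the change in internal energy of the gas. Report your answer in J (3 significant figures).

ΔU ≈ 7240 J

Constant volume ⇒ W = 0, so Q = ΔU = nCᵥΔT with Cᵥ = 5R/2 = 20.79 J/(mol·K).
ΔU = (2.05)(20.79)(784 − 614) = 7244 J.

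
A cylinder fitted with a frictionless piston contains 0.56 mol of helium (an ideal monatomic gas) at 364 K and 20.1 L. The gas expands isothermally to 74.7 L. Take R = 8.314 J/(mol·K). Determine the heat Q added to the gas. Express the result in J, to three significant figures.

Q ≈ 2220 J

Isothermal ⇒ ΔU = 0, so Q = W = nRT ln(V₂/V₁).
Q = (0.56)(8.314)(364) ln(74.7/20.1) = 1695 × 1.313 = 2225 J.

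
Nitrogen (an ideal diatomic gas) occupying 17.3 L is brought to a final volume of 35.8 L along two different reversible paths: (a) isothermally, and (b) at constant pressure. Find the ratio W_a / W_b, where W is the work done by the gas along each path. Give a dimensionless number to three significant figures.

W_a / W_b ≈ 0.680

Path (a) isothermal: W = P₁V₁ ln(V₂/V₁) → W_a/(P₁V₁) = 0.7272.
Path (b) isobaric: W = P₁(V₂ − V₁) → W_b/(P₁V₁) = 1.069.
W_a / W_b = 0.7272 / 1.069 = 0.6801.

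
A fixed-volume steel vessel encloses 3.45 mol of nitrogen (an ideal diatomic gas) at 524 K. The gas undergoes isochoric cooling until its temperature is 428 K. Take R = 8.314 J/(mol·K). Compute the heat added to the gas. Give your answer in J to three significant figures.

Constant volume ⇒ W = 0, so Q = ΔU = nCᵥΔT with Cᵥ = 5R/2 = 20.79 J/(mol·K).
ΔU = (3.45)(20.79)(428 − 524) = -6884 J.

Q ≈ -6880 J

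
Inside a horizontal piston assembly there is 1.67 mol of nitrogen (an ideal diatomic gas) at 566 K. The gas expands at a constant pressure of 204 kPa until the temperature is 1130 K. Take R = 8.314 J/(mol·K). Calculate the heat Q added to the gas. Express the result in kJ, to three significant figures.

Isobaric: W = nRΔT = (1.67)(8.314)(564) = 7831 J.
ΔU = nCᵥΔT with Cᵥ = 5R/2: ΔU = (1.67)(20.79)(564) = 19577 J.
Q = ΔU + W = 19577 + 7831 = 27408 J.

Q ≈ 27.4 kJ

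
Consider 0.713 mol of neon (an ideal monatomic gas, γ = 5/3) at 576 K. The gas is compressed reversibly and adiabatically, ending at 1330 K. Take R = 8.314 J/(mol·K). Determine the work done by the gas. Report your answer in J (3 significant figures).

Adiabatic ⇒ Q = 0, so W_by = −ΔU = nCᵥ(T₁ − T₂).
Cᵥ = 3R/2 = 12.47 J/(mol·K).
W = (0.713)(12.47)(576 − 1330) = -6704 J.

W ≈ -6700 J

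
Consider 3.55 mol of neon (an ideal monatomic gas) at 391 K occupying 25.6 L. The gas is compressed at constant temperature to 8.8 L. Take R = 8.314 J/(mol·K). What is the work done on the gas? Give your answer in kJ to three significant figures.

Isothermal: W = nRT ln(V₂/V₁).
W = (3.55)(8.314)(391) × ln(8.8/25.6)
  = 11540 × -1.068
W_by_gas = -12323 J; work on gas = −W_by = 12323 J.

W ≈ 12.3 kJ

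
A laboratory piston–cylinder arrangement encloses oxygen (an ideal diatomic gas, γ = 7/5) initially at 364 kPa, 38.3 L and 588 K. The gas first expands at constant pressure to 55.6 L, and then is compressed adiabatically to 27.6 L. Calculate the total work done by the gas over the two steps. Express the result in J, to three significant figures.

W_total ≈ -10100 J

Step 1 (isobaric): W = PΔV = (364 kPa)(55.6 − 38.3 L) = 6297 J.
After step 1: P = 364 kPa, V = 55.6 L, T = 853.6 K.
Step 2 (adiabatic): W = (P₁V₁ − P₂V₂)/(γ−1) = (20238 − 26782)/0.4 = -16359 J.
W_total = 6297 − 16359 = -10062 J.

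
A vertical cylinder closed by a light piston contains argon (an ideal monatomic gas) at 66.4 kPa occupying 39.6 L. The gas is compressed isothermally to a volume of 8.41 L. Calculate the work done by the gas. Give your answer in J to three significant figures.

W ≈ -4070 J

Isothermal: W = nRT ln(V₂/V₁) = P₁V₁ ln(V₂/V₁).
P₁V₁ = (66.4 kPa)(39.6 L) = 2629 J.
W = 2629 × ln(8.41/39.6) = 2629 × -1.549
W_by_gas = -4074 J.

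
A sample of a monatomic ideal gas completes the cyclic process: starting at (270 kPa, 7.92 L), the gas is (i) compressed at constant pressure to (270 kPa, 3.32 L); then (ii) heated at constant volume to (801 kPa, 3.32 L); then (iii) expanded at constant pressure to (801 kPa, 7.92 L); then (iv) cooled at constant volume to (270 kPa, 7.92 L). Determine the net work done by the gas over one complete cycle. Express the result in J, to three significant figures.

W_net ≈ 2440 J

Constant-volume legs do no work.
W(i) = (270)(3.32 − 7.92) = -1242 J; W(iii) = (801)(7.92 − 3.32) = 3685 J.
W_net = -1242 + 3685 = 2443 J (the clockwise enclosed area).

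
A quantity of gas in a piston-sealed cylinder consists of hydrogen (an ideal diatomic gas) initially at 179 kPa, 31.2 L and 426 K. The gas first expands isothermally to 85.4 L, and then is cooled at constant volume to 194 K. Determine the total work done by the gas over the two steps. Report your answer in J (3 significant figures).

W_total ≈ 5620 J

Step 1 (isothermal): W = P₁V₁ ln(V₂/V₁) = (5585) ln(85.4/31.2) = 5623 J.
Step 2 (isochoric): W = 0 (constant volume).
W_total = 5623 + 0 = 5623 J.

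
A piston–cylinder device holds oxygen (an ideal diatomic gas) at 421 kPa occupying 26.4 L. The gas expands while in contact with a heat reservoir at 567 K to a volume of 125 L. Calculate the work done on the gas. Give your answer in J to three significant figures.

Isothermal: W = nRT ln(V₂/V₁) = P₁V₁ ln(V₂/V₁).
P₁V₁ = (421 kPa)(26.4 L) = 11114 J.
W = 11114 × ln(125/26.4) = 11114 × 1.555
W_by_gas = 17282 J; work on gas = −W_by = -17282 J.

W ≈ -17300 J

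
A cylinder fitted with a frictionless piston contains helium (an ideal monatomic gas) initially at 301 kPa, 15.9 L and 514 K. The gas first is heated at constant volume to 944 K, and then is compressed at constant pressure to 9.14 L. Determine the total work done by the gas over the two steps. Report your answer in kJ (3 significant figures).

W_total ≈ -3.74 kJ

Step 1 (isochoric): W = 0 (constant volume).
After step 1: P = 552.8 kPa (V unchanged).
Step 2 (isobaric): W = PΔV = (552.8 kPa)(9.14 − 15.9 L) = -3737 J.
W_total = 0 − 3737 = -3737 J.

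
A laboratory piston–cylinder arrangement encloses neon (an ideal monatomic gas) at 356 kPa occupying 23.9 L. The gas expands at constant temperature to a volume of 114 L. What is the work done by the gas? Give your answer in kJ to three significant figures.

W ≈ 13.3 kJ

Isothermal: W = nRT ln(V₂/V₁) = P₁V₁ ln(V₂/V₁).
P₁V₁ = (356 kPa)(23.9 L) = 8508 J.
W = 8508 × ln(114/23.9) = 8508 × 1.562
W_by_gas = 13293 J.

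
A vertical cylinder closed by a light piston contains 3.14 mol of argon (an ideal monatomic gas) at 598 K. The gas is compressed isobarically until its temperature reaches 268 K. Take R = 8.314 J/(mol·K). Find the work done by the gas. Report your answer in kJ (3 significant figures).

W ≈ -8.61 kJ

Isobaric: W = P ΔV = nR ΔT.
W = (3.14)(8.314)(268 − 598) = -8615 J.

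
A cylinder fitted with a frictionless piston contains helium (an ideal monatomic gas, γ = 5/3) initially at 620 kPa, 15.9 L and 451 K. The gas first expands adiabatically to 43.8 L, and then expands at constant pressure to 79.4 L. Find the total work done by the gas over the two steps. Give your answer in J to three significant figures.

W_total ≈ 11300 J

Step 1 (adiabatic): W = (P₁V₁ − P₂V₂)/(γ−1) = (9858 − 5017)/0.667 = 7262 J.
After step 1: P = 114.5 kPa, V = 43.8 L, T = 229.5 K.
Step 2 (isobaric): W = PΔV = (114.5 kPa)(79.4 − 43.8 L) = 4077 J.
W_total = 7262 + 4077 = 11340 J.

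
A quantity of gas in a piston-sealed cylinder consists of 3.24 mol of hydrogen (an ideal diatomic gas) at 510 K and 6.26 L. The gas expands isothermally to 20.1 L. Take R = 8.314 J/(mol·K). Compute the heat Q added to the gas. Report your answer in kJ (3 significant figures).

Isothermal ⇒ ΔU = 0, so Q = W = nRT ln(V₂/V₁).
Q = (3.24)(8.314)(510) ln(20.1/6.26) = 13738 × 1.167 = 16026 J.

Q ≈ 16.0 kJ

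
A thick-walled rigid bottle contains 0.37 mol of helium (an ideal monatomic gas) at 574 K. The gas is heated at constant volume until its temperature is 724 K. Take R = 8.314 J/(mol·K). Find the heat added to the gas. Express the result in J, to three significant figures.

Q ≈ 692 J

Constant volume ⇒ W = 0, so Q = ΔU = nCᵥΔT with Cᵥ = 3R/2 = 12.47 J/(mol·K).
ΔU = (0.37)(12.47)(724 − 574) = 692.1 J.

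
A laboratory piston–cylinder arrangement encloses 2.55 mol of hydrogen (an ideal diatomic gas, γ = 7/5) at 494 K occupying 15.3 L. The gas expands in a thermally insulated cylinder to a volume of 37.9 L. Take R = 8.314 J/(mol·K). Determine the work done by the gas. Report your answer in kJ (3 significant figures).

Adiabatic: TV^(γ−1) = const with γ = 7/5.
T₂ = T₁ (V₁/V₂)^(γ−1) = 494 × (15.3/37.9)^0.4 = 494 × 0.6957 = 343.7 K.
W_by = nCᵥ(T₁ − T₂) = (2.55)(20.79)(494 − 343.7) = 7967 J.

W ≈ 7.97 kJ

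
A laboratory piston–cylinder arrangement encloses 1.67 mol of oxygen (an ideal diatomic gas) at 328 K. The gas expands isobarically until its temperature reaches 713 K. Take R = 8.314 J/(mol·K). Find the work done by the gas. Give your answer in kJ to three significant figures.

W ≈ 5.35 kJ

Isobaric: W = P ΔV = nR ΔT.
W = (1.67)(8.314)(713 − 328) = 5345 J.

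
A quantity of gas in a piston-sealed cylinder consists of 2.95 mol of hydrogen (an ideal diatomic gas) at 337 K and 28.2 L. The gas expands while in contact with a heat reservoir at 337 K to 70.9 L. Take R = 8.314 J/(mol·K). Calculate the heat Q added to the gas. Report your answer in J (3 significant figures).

Q ≈ 7620 J

Isothermal ⇒ ΔU = 0, so Q = W = nRT ln(V₂/V₁).
Q = (2.95)(8.314)(337) ln(70.9/28.2) = 8265 × 0.9219 = 7620 J.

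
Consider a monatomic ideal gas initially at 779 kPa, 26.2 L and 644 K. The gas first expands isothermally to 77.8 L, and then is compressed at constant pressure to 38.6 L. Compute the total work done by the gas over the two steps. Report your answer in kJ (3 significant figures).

W_total ≈ 11.9 kJ

Step 1 (isothermal): W = P₁V₁ ln(V₂/V₁) = (20410) ln(77.8/26.2) = 22214 J.
After step 1: P = 262.3 kPa, V = 77.8 L, T = 644 K.
Step 2 (isobaric): W = PΔV = (262.3 kPa)(38.6 − 77.8 L) = -10284 J.
W_total = 22214 − 10284 = 11930 J.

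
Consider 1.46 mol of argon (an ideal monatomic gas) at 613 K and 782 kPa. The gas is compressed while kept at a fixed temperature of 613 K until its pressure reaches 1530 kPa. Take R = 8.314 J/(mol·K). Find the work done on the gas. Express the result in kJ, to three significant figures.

Isothermal process: W = nRT ln(V₂/V₁) = nRT ln(P₁/P₂).
W = (1.46)(8.314)(613) × ln(782/1530)
  = 7441 × ln(0.5111) = 7441 × -0.6712
W_by_gas = -4994 J; work on gas = −W_by = 4994 J.

W ≈ 4.99 kJ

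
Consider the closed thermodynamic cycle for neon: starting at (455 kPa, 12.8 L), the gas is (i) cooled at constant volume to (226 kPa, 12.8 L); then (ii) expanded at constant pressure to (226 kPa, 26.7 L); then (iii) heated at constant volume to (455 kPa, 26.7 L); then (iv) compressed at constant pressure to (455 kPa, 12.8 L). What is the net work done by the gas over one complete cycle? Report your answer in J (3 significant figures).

Constant-volume legs do no work.
W(ii) = (226)(26.7 − 12.8) = 3141 J; W(iv) = (455)(12.8 − 26.7) = -6324 J.
W_net = 3141 − 6324 = -3183 J (the counter-clockwise enclosed area).

W_net ≈ -3180 J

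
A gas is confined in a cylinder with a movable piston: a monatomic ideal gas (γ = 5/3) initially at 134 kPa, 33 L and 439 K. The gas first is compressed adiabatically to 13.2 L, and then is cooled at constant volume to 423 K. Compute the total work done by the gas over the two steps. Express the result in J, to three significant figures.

Step 1 (adiabatic): W = (P₁V₁ − P₂V₂)/(γ−1) = (4422 − 8145)/0.667 = -5585 J.
Step 2 (isochoric): W = 0 (constant volume).
W_total = -5585 + 0 = -5585 J.

W_total ≈ -5590 J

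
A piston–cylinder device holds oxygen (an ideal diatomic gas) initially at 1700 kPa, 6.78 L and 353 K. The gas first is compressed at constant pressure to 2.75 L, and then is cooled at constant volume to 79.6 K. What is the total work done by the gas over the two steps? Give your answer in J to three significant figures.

Step 1 (isobaric): W = PΔV = (1700 kPa)(2.75 − 6.78 L) = -6851 J.
Step 2 (isochoric): W = 0 (constant volume).
W_total = -6851 + 0 = -6851 J.

W_total ≈ -6850 J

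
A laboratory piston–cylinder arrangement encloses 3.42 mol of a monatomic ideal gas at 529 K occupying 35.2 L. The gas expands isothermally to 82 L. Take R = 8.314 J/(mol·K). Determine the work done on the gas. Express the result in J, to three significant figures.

Isothermal: W = nRT ln(V₂/V₁).
W = (3.42)(8.314)(529) × ln(82/35.2)
  = 15042 × 0.8457
W_by_gas = 12720 J; work on gas = −W_by = -12720 J.

W ≈ -12700 J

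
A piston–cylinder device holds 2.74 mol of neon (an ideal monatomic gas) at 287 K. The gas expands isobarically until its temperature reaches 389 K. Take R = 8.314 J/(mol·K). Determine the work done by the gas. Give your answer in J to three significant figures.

Isobaric: W = P ΔV = nR ΔT.
W = (2.74)(8.314)(389 − 287) = 2324 J.

W ≈ 2320 J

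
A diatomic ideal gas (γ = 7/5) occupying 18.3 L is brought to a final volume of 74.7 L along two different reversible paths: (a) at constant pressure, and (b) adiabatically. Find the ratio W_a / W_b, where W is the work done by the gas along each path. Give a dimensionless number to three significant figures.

W_a / W_b ≈ 2.86

Path (a) isobaric: W = P₁(V₂ − V₁) → W_a/(P₁V₁) = 3.082.
Path (b) adiabatic: W = P₁V₁(1 − (V₁/V₂)^(γ−1))/(γ−1) → W_b/(P₁V₁) = 1.076.
W_a / W_b = 3.082 / 1.076 = 2.865.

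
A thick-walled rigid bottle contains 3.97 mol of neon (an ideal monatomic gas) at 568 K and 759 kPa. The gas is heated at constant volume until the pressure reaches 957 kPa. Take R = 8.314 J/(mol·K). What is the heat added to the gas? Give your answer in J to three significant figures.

Constant volume ⇒ W = 0, so Q = ΔU = nCᵥΔT with Cᵥ = 3R/2 = 12.47 J/(mol·K).
At constant V, T₂/T₁ = P₂/P₁ ⇒ ΔT = T₁(P₂/P₁ − 1) = 568·(957/759 − 1) = 148.2 K.
ΔU = (3.97)(12.47)(148.2) = 7336 J.

Q ≈ 7340 J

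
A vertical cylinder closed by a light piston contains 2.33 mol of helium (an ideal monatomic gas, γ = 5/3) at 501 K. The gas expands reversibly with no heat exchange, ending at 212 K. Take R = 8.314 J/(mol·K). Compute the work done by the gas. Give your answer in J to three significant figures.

Adiabatic ⇒ Q = 0, so W_by = −ΔU = nCᵥ(T₁ − T₂).
Cᵥ = 3R/2 = 12.47 J/(mol·K).
W = (2.33)(12.47)(501 − 212) = 8398 J.

W ≈ 8400 J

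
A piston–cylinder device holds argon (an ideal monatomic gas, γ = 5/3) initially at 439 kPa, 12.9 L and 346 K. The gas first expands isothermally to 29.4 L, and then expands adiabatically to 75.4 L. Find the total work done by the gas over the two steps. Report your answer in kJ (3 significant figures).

W_total ≈ 8.63 kJ

Step 1 (isothermal): W = P₁V₁ ln(V₂/V₁) = (5663) ln(29.4/12.9) = 4665 J.
After step 1: P = 192.6 kPa, V = 29.4 L, T = 346 K.
Step 2 (adiabatic): W = (P₁V₁ − P₂V₂)/(γ−1) = (5663 − 3023)/0.667 = 3961 J.
W_total = 4665 + 3961 = 8626 J.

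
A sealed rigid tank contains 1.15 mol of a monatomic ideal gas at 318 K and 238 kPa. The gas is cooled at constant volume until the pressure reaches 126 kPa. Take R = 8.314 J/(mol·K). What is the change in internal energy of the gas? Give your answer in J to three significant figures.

Constant volume ⇒ W = 0, so Q = ΔU = nCᵥΔT with Cᵥ = 3R/2 = 12.47 J/(mol·K).
At constant V, T₂/T₁ = P₂/P₁ ⇒ ΔT = T₁(P₂/P₁ − 1) = 318·(126/238 − 1) = -149.6 K.
ΔU = (1.15)(12.47)(-149.6) = -2146 J.

ΔU ≈ -2150 J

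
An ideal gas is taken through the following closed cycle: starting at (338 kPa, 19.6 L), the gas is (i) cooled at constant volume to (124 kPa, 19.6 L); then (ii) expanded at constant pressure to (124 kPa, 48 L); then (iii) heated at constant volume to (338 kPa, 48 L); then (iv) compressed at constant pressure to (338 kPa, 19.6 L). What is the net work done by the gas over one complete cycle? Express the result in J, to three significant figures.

Constant-volume legs do no work.
W(ii) = (124)(48 − 19.6) = 3522 J; W(iv) = (338)(19.6 − 48) = -9599 J.
W_net = 3522 − 9599 = -6078 J (the counter-clockwise enclosed area).

W_net ≈ -6080 J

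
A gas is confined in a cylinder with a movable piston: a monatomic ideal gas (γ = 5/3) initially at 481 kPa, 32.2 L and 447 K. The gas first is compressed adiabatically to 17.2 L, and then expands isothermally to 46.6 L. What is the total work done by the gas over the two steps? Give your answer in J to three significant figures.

Step 1 (adiabatic): W = (P₁V₁ − P₂V₂)/(γ−1) = (15488 − 23526)/0.667 = -12057 J.
After step 1: P = 1368 kPa, V = 17.2 L, T = 679 K.
Step 2 (isothermal): W = P₁V₁ ln(V₂/V₁) = (23526) ln(46.6/17.2) = 23448 J.
W_total = -12057 + 23448 = 11391 J.

W_total ≈ 11400 J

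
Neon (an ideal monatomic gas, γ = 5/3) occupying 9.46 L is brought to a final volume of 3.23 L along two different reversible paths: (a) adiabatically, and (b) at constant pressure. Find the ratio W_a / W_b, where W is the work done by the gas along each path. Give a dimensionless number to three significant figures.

Path (a) adiabatic: W = P₁V₁(1 − (V₁/V₂)^(γ−1))/(γ−1) → W_a/(P₁V₁) = -1.571.
Path (b) isobaric: W = P₁(V₂ − V₁) → W_b/(P₁V₁) = -0.6586.
W_a / W_b = -1.571 / -0.6586 = 2.385.

W_a / W_b ≈ 2.38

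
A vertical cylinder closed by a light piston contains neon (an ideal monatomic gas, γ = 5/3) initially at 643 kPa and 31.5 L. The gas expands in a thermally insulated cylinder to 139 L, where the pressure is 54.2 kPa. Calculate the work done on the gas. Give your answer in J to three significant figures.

W ≈ -19100 J

Adiabatic: W = (P₁V₁ − P₂V₂)/(γ − 1) with γ = 5/3.
P₁V₁ = 20254 J, P₂V₂ = 7534 J.
W = (20254 − 7534) / 0.6667 = 19081 J.
Work on gas = −W_by = -19081 J.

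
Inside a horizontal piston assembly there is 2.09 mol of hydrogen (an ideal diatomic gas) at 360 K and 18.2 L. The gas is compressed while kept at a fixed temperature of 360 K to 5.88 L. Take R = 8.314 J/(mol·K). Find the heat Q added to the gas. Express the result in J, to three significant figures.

Q ≈ -7070 J

Isothermal ⇒ ΔU = 0, so Q = W = nRT ln(V₂/V₁).
Q = (2.09)(8.314)(360) ln(5.88/18.2) = 6255 × -1.13 = -7068 J.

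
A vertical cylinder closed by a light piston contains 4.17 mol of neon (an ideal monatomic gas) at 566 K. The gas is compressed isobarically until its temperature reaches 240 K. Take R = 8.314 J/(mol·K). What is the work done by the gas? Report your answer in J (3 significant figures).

W ≈ -11300 J

Isobaric: W = P ΔV = nR ΔT.
W = (4.17)(8.314)(240 − 566) = -11302 J.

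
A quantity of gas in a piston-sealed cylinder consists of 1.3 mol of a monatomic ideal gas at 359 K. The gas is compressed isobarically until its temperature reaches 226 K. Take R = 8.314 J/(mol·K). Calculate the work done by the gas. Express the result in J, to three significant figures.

W ≈ -1440 J

Isobaric: W = P ΔV = nR ΔT.
W = (1.3)(8.314)(226 − 359) = -1437 J.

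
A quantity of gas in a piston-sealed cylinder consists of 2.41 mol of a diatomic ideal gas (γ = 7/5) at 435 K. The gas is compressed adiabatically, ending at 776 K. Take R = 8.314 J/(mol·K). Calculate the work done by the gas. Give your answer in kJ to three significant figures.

W ≈ -17.1 kJ

Adiabatic ⇒ Q = 0, so W_by = −ΔU = nCᵥ(T₁ − T₂).
Cᵥ = 5R/2 = 20.79 J/(mol·K).
W = (2.41)(20.79)(435 − 776) = -17081 J.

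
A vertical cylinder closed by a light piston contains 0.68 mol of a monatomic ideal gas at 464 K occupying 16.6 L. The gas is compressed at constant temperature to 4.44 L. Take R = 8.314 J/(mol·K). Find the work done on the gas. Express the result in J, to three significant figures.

W ≈ 3460 J

Isothermal: W = nRT ln(V₂/V₁).
W = (0.68)(8.314)(464) × ln(4.44/16.6)
  = 2623 × -1.319
W_by_gas = -3459 J; work on gas = −W_by = 3459 J.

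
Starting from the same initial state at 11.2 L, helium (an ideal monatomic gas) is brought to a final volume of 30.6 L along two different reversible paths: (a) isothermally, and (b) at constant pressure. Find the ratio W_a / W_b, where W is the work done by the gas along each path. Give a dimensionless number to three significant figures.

W_a / W_b ≈ 0.580

Path (a) isothermal: W = P₁V₁ ln(V₂/V₁) → W_a/(P₁V₁) = 1.005.
Path (b) isobaric: W = P₁(V₂ − V₁) → W_b/(P₁V₁) = 1.732.
W_a / W_b = 1.005 / 1.732 = 0.5803.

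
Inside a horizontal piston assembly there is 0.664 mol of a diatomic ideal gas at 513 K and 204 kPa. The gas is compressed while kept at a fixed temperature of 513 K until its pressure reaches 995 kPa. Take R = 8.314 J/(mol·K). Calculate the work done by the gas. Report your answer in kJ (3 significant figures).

W ≈ -4.49 kJ

Isothermal process: W = nRT ln(V₂/V₁) = nRT ln(P₁/P₂).
W = (0.664)(8.314)(513) × ln(204/995)
  = 2832 × ln(0.205) = 2832 × -1.585
W_by_gas = -4488 J.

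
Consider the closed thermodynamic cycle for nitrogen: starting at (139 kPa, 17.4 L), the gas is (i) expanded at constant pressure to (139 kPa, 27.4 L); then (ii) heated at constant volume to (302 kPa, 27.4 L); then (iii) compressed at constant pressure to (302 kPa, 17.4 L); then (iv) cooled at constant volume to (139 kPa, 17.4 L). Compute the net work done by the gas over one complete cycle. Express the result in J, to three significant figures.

W_net ≈ -1630 J

Constant-volume legs do no work.
W(i) = (139)(27.4 − 17.4) = 1390 J; W(iii) = (302)(17.4 − 27.4) = -3020 J.
W_net = 1390 − 3020 = -1630 J (the counter-clockwise enclosed area).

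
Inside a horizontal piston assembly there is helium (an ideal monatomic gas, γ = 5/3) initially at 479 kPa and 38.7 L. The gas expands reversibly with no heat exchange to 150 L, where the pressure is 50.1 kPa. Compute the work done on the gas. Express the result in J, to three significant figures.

W ≈ -16500 J

Adiabatic: W = (P₁V₁ − P₂V₂)/(γ − 1) with γ = 5/3.
P₁V₁ = 18537 J, P₂V₂ = 7515 J.
W = (18537 − 7515) / 0.6667 = 16533 J.
Work on gas = −W_by = -16533 J.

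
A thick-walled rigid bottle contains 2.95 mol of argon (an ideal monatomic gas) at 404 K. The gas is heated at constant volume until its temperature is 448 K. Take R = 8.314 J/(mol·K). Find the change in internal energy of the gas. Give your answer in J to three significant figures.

Constant volume ⇒ W = 0, so Q = ΔU = nCᵥΔT with Cᵥ = 3R/2 = 12.47 J/(mol·K).
ΔU = (2.95)(12.47)(448 − 404) = 1619 J.

ΔU ≈ 1620 J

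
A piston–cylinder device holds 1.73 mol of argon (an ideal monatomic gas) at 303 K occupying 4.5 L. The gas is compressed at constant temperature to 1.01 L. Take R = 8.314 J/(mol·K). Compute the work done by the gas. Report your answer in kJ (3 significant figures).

Isothermal: W = nRT ln(V₂/V₁).
W = (1.73)(8.314)(303) × ln(1.01/4.5)
  = 4358 × -1.494
W_by_gas = -6512 J.

W ≈ -6.51 kJ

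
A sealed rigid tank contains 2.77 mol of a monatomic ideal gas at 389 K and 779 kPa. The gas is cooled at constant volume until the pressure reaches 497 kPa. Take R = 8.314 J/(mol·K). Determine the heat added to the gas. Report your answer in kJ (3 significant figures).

Q ≈ -4.86 kJ

Constant volume ⇒ W = 0, so Q = ΔU = nCᵥΔT with Cᵥ = 3R/2 = 12.47 J/(mol·K).
At constant V, T₂/T₁ = P₂/P₁ ⇒ ΔT = T₁(P₂/P₁ − 1) = 389·(497/779 − 1) = -140.8 K.
ΔU = (2.77)(12.47)(-140.8) = -4865 J.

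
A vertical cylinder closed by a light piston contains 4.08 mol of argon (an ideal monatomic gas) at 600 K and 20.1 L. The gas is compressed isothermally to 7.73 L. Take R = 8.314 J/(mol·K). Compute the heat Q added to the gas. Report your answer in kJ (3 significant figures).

Q ≈ -19.4 kJ

Isothermal ⇒ ΔU = 0, so Q = W = nRT ln(V₂/V₁).
Q = (4.08)(8.314)(600) ln(7.73/20.1) = 20353 × -0.9556 = -19449 J.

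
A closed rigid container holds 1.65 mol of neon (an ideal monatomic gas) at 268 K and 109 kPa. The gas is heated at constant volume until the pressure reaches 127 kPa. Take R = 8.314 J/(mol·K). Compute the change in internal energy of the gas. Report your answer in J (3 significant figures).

ΔU ≈ 911 J

Constant volume ⇒ W = 0, so Q = ΔU = nCᵥΔT with Cᵥ = 3R/2 = 12.47 J/(mol·K).
At constant V, T₂/T₁ = P₂/P₁ ⇒ ΔT = T₁(P₂/P₁ − 1) = 268·(127/109 − 1) = 44.26 K.
ΔU = (1.65)(12.47)(44.26) = 910.7 J.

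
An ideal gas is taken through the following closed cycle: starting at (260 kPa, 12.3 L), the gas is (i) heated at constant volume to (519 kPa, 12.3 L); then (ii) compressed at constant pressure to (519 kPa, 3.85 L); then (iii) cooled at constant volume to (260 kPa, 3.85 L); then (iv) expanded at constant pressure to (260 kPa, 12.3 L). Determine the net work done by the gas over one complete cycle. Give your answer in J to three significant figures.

Constant-volume legs do no work.
W(ii) = (519)(3.85 − 12.3) = -4386 J; W(iv) = (260)(12.3 − 3.85) = 2197 J.
W_net = -4386 + 2197 = -2189 J (the counter-clockwise enclosed area).

W_net ≈ -2190 J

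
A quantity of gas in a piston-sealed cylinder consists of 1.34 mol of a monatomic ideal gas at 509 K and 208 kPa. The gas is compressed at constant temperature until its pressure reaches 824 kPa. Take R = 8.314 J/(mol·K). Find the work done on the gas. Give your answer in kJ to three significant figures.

W ≈ 7.81 kJ

Isothermal process: W = nRT ln(V₂/V₁) = nRT ln(P₁/P₂).
W = (1.34)(8.314)(509) × ln(208/824)
  = 5671 × ln(0.2524) = 5671 × -1.377
W_by_gas = -7806 J; work on gas = −W_by = 7806 J.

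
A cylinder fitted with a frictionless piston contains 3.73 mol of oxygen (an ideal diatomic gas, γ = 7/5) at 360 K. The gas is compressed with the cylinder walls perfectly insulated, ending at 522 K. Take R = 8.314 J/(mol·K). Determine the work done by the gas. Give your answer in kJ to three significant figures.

Adiabatic ⇒ Q = 0, so W_by = −ΔU = nCᵥ(T₁ − T₂).
Cᵥ = 5R/2 = 20.79 J/(mol·K).
W = (3.73)(20.79)(360 − 522) = -12560 J.

W ≈ -12.6 kJ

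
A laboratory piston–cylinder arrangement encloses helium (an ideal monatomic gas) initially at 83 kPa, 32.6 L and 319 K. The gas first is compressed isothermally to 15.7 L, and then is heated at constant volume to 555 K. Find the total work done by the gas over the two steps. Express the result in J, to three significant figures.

W_total ≈ -1980 J

Step 1 (isothermal): W = P₁V₁ ln(V₂/V₁) = (2706) ln(15.7/32.6) = -1977 J.
Step 2 (isochoric): W = 0 (constant volume).
W_total = -1977 + 0 = -1977 J.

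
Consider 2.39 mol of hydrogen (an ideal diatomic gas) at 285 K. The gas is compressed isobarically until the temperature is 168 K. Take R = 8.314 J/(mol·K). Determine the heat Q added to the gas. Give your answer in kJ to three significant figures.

Q ≈ -8.14 kJ

Isobaric: W = nRΔT = (2.39)(8.314)(-117) = -2325 J.
ΔU = nCᵥΔT with Cᵥ = 5R/2: ΔU = (2.39)(20.79)(-117) = -5812 J.
Q = ΔU + W = -5812 − 2325 = -8137 J.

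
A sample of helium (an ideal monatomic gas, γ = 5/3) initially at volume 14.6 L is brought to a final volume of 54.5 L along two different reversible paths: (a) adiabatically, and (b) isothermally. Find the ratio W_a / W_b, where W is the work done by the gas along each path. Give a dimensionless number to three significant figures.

W_a / W_b ≈ 0.666

Path (a) adiabatic: W = P₁V₁(1 − (V₁/V₂)^(γ−1))/(γ−1) → W_a/(P₁V₁) = 0.8767.
Path (b) isothermal: W = P₁V₁ ln(V₂/V₁) → W_b/(P₁V₁) = 1.317.
W_a / W_b = 0.8767 / 1.317 = 0.6656.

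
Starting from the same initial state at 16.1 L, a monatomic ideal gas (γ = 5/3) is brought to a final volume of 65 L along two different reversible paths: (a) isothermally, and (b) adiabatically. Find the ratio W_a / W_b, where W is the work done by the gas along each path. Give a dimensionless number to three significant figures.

Path (a) isothermal: W = P₁V₁ ln(V₂/V₁) → W_a/(P₁V₁) = 1.396.
Path (b) adiabatic: W = P₁V₁(1 − (V₁/V₂)^(γ−1))/(γ−1) → W_b/(P₁V₁) = 0.9084.
W_a / W_b = 1.396 / 0.9084 = 1.536.

W_a / W_b ≈ 1.54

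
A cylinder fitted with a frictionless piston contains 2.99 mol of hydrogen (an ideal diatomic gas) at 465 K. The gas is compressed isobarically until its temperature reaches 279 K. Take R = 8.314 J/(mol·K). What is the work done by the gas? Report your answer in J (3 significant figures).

W ≈ -4620 J

Isobaric: W = P ΔV = nR ΔT.
W = (2.99)(8.314)(279 − 465) = -4624 J.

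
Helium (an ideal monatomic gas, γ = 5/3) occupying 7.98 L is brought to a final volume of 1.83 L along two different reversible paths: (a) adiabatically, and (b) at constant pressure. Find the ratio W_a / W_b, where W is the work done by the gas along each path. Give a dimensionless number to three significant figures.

W_a / W_b ≈ 3.25

Path (a) adiabatic: W = P₁V₁(1 − (V₁/V₂)^(γ−1))/(γ−1) → W_a/(P₁V₁) = -2.504.
Path (b) isobaric: W = P₁(V₂ − V₁) → W_b/(P₁V₁) = -0.7707.
W_a / W_b = -2.504 / -0.7707 = 3.249.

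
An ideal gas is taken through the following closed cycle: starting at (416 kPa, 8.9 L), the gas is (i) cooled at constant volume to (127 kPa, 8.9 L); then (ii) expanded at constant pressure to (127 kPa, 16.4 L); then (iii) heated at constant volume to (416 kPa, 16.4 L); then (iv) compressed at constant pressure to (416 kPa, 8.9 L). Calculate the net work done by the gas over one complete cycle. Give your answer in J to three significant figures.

Constant-volume legs do no work.
W(ii) = (127)(16.4 − 8.9) = 952.5 J; W(iv) = (416)(8.9 − 16.4) = -3120 J.
W_net = 952.5 − 3120 = -2167 J (the counter-clockwise enclosed area).

W_net ≈ -2170 J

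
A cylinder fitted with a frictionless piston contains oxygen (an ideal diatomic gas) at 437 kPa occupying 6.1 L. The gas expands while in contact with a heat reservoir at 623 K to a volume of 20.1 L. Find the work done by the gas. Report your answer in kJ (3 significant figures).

W ≈ 3.18 kJ

Isothermal: W = nRT ln(V₂/V₁) = P₁V₁ ln(V₂/V₁).
P₁V₁ = (437 kPa)(6.1 L) = 2666 J.
W = 2666 × ln(20.1/6.1) = 2666 × 1.192
W_by_gas = 3179 J.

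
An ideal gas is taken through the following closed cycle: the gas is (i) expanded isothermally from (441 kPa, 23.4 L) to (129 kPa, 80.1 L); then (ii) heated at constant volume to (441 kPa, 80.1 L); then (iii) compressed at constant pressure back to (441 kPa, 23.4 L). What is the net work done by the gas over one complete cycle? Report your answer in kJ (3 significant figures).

W_net ≈ -12.3 kJ

Leg (i): W = PᵢVᵢ ln(V_f/Vᵢ) = (10319) ln(80.1/23.4) = 12698 J.
Leg (ii): W = 0.
Leg (iii): W = PΔV = (441)(23.4 − 80.1) = -25005 J.
W_net = 12698 − 25005 = -12306 J.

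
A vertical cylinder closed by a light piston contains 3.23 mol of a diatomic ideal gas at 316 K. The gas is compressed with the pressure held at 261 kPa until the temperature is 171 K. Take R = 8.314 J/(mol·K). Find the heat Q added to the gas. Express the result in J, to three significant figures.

Isobaric: W = nRΔT = (3.23)(8.314)(-145) = -3894 J.
ΔU = nCᵥΔT with Cᵥ = 5R/2: ΔU = (3.23)(20.79)(-145) = -9735 J.
Q = ΔU + W = -9735 − 3894 = -13629 J.

Q ≈ -13600 J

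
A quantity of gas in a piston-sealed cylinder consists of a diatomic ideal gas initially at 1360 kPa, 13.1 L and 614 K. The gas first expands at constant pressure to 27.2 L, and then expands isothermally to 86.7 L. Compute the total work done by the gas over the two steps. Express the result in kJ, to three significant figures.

W_total ≈ 62.1 kJ

Step 1 (isobaric): W = PΔV = (1360 kPa)(27.2 − 13.1 L) = 19176 J.
After step 1: P = 1360 kPa, V = 27.2 L, T = 1275 K.
Step 2 (isothermal): W = P₁V₁ ln(V₂/V₁) = (36992) ln(86.7/27.2) = 42882 J.
W_total = 19176 + 42882 = 62058 J.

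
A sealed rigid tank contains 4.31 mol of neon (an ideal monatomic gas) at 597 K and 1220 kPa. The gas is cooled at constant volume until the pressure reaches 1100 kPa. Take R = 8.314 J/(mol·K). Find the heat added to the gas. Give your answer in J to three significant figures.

Q ≈ -3160 J

Constant volume ⇒ W = 0, so Q = ΔU = nCᵥΔT with Cᵥ = 3R/2 = 12.47 J/(mol·K).
At constant V, T₂/T₁ = P₂/P₁ ⇒ ΔT = T₁(P₂/P₁ − 1) = 597·(1100/1220 − 1) = -58.72 K.
ΔU = (4.31)(12.47)(-58.72) = -3156 J.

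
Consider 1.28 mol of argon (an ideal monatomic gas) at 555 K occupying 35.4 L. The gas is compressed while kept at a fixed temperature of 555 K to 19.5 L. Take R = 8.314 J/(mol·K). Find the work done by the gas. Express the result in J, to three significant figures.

W ≈ -3520 J

Isothermal: W = nRT ln(V₂/V₁).
W = (1.28)(8.314)(555) × ln(19.5/35.4)
  = 5906 × -0.5963
W_by_gas = -3522 J.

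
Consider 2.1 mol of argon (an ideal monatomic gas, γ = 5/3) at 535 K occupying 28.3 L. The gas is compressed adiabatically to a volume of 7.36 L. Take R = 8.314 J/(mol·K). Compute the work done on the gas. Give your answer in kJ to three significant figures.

Adiabatic: TV^(γ−1) = const with γ = 5/3.
T₂ = T₁ (V₁/V₂)^(γ−1) = 535 × (28.3/7.36)^0.667 = 535 × 2.454 = 1313 K.
W_by = nCᵥ(T₁ − T₂) = (2.1)(12.47)(535 − 1313) = -20377 J.
Work on gas = −W_by = 20377 J.

W ≈ 20.4 kJ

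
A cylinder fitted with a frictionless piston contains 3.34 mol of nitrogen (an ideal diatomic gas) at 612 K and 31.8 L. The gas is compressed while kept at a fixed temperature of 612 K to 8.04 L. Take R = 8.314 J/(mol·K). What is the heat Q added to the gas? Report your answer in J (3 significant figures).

Q ≈ -23400 J

Isothermal ⇒ ΔU = 0, so Q = W = nRT ln(V₂/V₁).
Q = (3.34)(8.314)(612) ln(8.04/31.8) = 16994 × -1.375 = -23368 J.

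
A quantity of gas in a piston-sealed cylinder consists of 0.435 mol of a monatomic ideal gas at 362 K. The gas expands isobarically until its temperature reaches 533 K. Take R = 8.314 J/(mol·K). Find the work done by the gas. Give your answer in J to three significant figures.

W ≈ 618 J

Isobaric: W = P ΔV = nR ΔT.
W = (0.435)(8.314)(533 − 362) = 618.4 J.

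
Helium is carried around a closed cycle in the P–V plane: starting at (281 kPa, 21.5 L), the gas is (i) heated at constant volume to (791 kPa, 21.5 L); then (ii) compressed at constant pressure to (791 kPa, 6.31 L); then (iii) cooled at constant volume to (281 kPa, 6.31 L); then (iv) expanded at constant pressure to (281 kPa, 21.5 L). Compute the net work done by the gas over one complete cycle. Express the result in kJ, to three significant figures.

Constant-volume legs do no work.
W(ii) = (791)(6.31 − 21.5) = -12015 J; W(iv) = (281)(21.5 − 6.31) = 4268 J.
W_net = -12015 + 4268 = -7747 J (the counter-clockwise enclosed area).

W_net ≈ -7.75 kJ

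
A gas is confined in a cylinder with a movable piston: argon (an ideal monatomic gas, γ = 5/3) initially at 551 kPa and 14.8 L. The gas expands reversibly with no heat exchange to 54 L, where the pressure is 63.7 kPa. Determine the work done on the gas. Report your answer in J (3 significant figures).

Adiabatic: W = (P₁V₁ − P₂V₂)/(γ − 1) with γ = 5/3.
P₁V₁ = 8155 J, P₂V₂ = 3440 J.
W = (8155 − 3440) / 0.6667 = 7072 J.
Work on gas = −W_by = -7072 J.

W ≈ -7070 J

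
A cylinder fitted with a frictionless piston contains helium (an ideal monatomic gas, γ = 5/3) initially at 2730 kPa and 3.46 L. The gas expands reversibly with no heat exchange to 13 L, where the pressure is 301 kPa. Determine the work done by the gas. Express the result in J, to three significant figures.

Adiabatic: W = (P₁V₁ − P₂V₂)/(γ − 1) with γ = 5/3.
P₁V₁ = 9446 J, P₂V₂ = 3913 J.
W = (9446 − 3913) / 0.6667 = 8299 J.

W ≈ 8300 J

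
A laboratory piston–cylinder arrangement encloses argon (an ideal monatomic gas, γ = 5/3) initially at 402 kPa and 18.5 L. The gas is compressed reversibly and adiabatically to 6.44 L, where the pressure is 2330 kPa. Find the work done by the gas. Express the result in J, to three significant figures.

Adiabatic: W = (P₁V₁ − P₂V₂)/(γ − 1) with γ = 5/3.
P₁V₁ = 7437 J, P₂V₂ = 15005 J.
W = (7437 − 15005) / 0.6667 = -11352 J.

W ≈ -11400 J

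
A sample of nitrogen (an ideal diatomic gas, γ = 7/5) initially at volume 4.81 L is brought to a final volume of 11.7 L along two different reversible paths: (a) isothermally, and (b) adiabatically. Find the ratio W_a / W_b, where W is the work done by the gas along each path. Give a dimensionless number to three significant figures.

Path (a) isothermal: W = P₁V₁ ln(V₂/V₁) → W_a/(P₁V₁) = 0.8889.
Path (b) adiabatic: W = P₁V₁(1 − (V₁/V₂)^(γ−1))/(γ−1) → W_b/(P₁V₁) = 0.748.
W_a / W_b = 0.8889 / 0.748 = 1.188.

W_a / W_b ≈ 1.19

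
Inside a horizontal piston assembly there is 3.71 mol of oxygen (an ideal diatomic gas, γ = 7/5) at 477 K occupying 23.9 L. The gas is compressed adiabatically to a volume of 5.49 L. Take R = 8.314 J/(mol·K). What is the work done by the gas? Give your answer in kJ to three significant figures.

W ≈ -29.5 kJ

Adiabatic: TV^(γ−1) = const with γ = 7/5.
T₂ = T₁ (V₁/V₂)^(γ−1) = 477 × (23.9/5.49)^0.4 = 477 × 1.801 = 859.1 K.
W_by = nCᵥ(T₁ − T₂) = (3.71)(20.79)(477 − 859.1) = -29465 J.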